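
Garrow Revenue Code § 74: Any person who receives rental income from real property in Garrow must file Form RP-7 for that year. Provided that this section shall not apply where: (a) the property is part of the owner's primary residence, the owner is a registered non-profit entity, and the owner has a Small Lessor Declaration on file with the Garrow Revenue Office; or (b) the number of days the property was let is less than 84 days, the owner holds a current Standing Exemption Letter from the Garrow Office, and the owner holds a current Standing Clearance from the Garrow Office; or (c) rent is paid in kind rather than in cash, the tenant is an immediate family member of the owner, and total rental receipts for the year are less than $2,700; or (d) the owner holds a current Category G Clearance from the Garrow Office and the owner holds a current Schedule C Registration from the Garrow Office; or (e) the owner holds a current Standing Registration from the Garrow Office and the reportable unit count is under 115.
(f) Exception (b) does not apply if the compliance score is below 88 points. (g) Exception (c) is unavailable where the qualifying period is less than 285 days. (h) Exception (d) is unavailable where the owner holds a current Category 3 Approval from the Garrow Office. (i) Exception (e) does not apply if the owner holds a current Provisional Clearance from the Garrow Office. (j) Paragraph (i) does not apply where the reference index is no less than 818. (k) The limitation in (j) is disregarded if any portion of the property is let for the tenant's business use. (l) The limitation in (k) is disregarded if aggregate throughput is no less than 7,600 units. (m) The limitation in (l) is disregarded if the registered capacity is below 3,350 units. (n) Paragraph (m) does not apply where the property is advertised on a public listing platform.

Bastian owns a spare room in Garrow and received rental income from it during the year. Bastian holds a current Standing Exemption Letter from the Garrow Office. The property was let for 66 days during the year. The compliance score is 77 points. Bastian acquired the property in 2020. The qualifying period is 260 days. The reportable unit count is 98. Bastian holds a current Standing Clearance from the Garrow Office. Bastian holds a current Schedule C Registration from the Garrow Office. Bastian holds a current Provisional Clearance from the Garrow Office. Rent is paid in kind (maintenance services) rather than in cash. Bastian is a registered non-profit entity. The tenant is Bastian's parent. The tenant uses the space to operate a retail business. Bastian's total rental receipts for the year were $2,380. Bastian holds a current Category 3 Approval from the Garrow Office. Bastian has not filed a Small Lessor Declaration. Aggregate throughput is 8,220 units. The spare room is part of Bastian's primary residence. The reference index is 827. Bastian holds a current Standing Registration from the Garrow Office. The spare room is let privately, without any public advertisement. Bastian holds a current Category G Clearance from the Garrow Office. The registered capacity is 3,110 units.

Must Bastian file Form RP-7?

Yes — Bastian must file Form RP-7.

Exception (a) fails — no Small Lessor Declaration is on file.
All of (b)'s requirements are met (the number of days the property was let is 66 days, less than the 84 days limit; a current Standing Exemption Letter is held; a current Standing Clearance is held). But: (f) is engaged — the compliance score is 77 points, below the 88 points limit. So (b) is unavailable.
Exception (c) is satisfied on its face — rent is paid in kind; the tenant is an immediate family member; total rental receipts for the year are $2,380, less than the $2,700 limit. However, paragraph (g) must be considered: (g) operates against (c): the qualifying period is 260 days, less than the 285 days limit. Exception (c) does not apply.
All of (d)'s requirements are met (a current Category G Clearance is held; a current Schedule C Registration is held). Turning to paragraph (h): (h) operates against (d): a current Category 3 Approval is held. So (d) is unavailable.
Exception (e)'s conditions are all satisfied: a current Standing Registration is held; the reportable unit count is 98, under the 115 limit. Turning to paragraphs (i)–(n): (i) is triggered — a current Provisional Clearance is held. (j) would limit (i) — the reference index is 827, meeting the 818 threshold — but (k) sets (j) aside: (k) is triggered — the space is let for business use. (l) operates (aggregate throughput is 8,220 units, meeting the 7,600 units threshold), but yields to (m): (m) operates against (l): the registered capacity is 3,110 units, below the 3,350 units limit. (n) is inapplicable (the property is let privately without advertisement), so (m) stands. (e) is therefore removed.
Every exception is unavailable, so the rule governs.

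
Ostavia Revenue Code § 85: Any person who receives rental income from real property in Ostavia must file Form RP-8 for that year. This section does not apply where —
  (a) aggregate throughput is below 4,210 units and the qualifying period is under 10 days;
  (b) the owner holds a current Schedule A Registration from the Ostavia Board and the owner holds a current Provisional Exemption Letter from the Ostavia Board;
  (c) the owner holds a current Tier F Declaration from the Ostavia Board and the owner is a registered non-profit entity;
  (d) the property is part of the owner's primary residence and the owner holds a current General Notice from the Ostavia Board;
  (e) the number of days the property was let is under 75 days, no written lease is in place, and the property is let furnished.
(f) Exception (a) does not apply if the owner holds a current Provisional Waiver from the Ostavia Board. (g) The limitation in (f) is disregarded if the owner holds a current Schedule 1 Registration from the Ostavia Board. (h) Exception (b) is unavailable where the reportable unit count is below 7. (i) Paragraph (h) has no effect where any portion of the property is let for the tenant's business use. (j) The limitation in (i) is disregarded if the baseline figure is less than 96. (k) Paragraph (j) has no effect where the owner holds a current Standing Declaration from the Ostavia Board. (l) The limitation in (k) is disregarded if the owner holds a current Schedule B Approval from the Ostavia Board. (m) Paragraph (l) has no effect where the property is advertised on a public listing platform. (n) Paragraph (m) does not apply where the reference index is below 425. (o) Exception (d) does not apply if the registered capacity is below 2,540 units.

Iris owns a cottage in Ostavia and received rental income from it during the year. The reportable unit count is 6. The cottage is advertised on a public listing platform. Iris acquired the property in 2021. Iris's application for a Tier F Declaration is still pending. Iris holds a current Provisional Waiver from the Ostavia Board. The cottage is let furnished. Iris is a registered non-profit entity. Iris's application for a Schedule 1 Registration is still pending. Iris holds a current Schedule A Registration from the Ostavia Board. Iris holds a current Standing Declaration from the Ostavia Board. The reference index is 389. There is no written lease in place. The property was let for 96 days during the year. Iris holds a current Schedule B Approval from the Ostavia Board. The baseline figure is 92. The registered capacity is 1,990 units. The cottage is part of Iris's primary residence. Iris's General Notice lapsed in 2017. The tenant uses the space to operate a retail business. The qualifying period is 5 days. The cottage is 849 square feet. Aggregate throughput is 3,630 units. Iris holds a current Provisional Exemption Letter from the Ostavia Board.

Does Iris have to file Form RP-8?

Yes — Iris must file Form RP-8.

All of (a)'s requirements are met (aggregate throughput is 3,630 units, below the 4,210 units limit; the qualifying period is 5 days, under the 10 days limit). However, paragraphs (f)–(g) must be considered: (f) is triggered — a current Provisional Waiver is held. (g) is inapplicable (there is no Schedule 1 Registration in force), so (f) stands. (a) is therefore removed.
Exception (b)'s conditions are all satisfied: a current Schedule A Registration is held; a current Provisional Exemption Letter is held. However, paragraphs (h)–(n) must be considered: (h) operates against (b): the reportable unit count is 6, below the 7 limit. (i) would limit (h) — the space is let for business use — but (j) sets (i) aside: (j) is triggered — the baseline figure is 92, less than the 96 limit. (k) would limit (j) — a current Standing Declaration is held — but (l) sets (k) aside: (l) operates against (k): a current Schedule B Approval is held. (m) is triggered (the property is publicly advertised), but yields to (n): (n) applies — the reference index is 389, below the 425 limit. So (b) is unavailable.
Exception (c) fails — there is no Tier F Declaration in force.
Exception (d) does not apply: there is no General Notice in force.
Exception (e) fails — the number of days the property was let is 96 days, not under 75 days.
No exception applies. The general rule governs.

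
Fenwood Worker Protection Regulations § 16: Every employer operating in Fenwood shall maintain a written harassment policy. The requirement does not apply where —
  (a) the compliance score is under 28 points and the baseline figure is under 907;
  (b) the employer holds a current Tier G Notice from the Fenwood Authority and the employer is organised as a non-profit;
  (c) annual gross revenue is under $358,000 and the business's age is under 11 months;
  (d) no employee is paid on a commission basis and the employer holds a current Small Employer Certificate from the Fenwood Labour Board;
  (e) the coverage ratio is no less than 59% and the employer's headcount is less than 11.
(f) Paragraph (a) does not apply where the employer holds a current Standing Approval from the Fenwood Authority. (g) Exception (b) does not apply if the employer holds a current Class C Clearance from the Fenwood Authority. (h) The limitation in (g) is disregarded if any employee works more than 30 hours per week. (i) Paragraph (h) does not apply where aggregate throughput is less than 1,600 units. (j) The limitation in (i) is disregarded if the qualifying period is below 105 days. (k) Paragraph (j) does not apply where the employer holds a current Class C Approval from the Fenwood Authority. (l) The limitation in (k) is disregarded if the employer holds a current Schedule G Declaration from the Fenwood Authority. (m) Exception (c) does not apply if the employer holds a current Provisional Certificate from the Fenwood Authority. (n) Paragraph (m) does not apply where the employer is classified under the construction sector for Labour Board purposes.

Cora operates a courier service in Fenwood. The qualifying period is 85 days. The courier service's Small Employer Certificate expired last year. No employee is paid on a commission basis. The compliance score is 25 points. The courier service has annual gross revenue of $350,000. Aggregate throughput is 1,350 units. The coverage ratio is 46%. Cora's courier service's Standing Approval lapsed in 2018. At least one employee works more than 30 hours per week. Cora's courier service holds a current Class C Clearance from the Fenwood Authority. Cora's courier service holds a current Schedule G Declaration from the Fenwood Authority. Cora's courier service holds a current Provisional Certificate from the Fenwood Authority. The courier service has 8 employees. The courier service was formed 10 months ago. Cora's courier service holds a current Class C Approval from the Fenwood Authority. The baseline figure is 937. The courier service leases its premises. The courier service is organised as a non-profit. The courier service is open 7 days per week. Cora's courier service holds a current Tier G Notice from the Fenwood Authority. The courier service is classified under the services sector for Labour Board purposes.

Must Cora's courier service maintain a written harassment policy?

No — exception (b) applies; Cora's courier service is not required to maintain a written harassment policy.

Exception (a) requires that the baseline figure is under 907; but the baseline figure is 937, not under 907, so (a) is unavailable.
Exception (b)'s conditions are all satisfied: a current Tier G Notice is held; the employer is a non-profit. Applying paragraphs (g)–(l): (g) would limit (b) — a current Class C Clearance is held — but (h) sets (g) aside: (h) applies — at least one employee exceeds 30 hours/week. (i) would limit (h) — aggregate throughput is 1,350 units, less than the 1,600 units limit — but (j) sets (i) aside: (j) operates — the qualifying period is 85 days, below the 105 days limit. (k) is engaged (a current Class C Approval is held), but is set aside by (l): (l) is engaged — a current Schedule G Declaration is held. Exception (b) stands.
Exception (c)'s conditions are all satisfied: annual gross revenue is $350,000, under the $358,000 limit; the business's age is 10 months, under the 11 months limit. Turning to paragraphs (m)–(n): (m) is triggered — a current Provisional Certificate is held. (n), which would lift (m), is not triggered — the courier service is classified under the services sector. Exception (c) does not apply.
Exception (d) fails — the Small Employer Certificate has expired.
Exception (e) requires that the coverage ratio is no less than 59%; but the coverage ratio is 46%, short of 59%, so (e) is unavailable.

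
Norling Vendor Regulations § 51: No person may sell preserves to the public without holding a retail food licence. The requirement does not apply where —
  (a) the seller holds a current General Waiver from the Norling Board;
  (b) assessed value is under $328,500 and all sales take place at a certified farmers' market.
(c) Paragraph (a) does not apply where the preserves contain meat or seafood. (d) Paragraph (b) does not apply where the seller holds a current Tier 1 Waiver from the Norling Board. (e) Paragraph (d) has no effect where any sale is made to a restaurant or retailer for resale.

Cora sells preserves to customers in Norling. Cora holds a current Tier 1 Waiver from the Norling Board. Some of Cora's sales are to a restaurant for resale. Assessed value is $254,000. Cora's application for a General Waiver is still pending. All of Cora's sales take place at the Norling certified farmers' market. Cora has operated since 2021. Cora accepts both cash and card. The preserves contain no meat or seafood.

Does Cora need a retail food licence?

Exception (a) does not apply: the General Waiver is not current.
Exception (b): assessed value is $254,000, under the $328,500 limit; all sales are at a certified farmers' market — every condition holds. Considering the limiting provisions: (d) would limit (b) — a current Tier 1 Waiver is held — but (e) sets (d) aside: (e) applies — some sales are to a restaurant for resale. Exception (b) stands.

No — exception (b) applies; Cora is not required to hold a retail food licence.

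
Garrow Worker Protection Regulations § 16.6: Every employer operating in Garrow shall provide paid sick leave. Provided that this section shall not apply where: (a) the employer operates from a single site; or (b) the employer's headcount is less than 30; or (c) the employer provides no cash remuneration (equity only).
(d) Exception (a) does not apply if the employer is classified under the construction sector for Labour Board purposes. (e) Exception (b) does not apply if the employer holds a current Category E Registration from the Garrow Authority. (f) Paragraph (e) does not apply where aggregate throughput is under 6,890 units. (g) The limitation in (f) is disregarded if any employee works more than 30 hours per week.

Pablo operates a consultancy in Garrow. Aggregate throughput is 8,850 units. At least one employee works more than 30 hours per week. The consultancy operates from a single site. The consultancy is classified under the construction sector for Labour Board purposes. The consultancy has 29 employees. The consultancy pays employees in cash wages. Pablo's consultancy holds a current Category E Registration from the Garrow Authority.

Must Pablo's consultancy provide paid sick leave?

Exception (a)'s conditions are all satisfied: the employer operates from a single site. But: (d) operates against (a): the consultancy is classified under the construction sector. (a) is therefore removed.
Exception (b) is satisfied on its face — the employer's headcount is 29, less than the 30 limit. But applying paragraphs (e)–(g): (e) operates against (b): a current Category E Registration is held. (f), which would lift (e), is not triggered — aggregate throughput is 8,850 units, not under 6,890 units. So (b) is unavailable.
Exception (c) does not apply: employees are paid cash wages.
No exception displaces § 16.6.

Yes — Pablo's consultancy must provide paid sick leave.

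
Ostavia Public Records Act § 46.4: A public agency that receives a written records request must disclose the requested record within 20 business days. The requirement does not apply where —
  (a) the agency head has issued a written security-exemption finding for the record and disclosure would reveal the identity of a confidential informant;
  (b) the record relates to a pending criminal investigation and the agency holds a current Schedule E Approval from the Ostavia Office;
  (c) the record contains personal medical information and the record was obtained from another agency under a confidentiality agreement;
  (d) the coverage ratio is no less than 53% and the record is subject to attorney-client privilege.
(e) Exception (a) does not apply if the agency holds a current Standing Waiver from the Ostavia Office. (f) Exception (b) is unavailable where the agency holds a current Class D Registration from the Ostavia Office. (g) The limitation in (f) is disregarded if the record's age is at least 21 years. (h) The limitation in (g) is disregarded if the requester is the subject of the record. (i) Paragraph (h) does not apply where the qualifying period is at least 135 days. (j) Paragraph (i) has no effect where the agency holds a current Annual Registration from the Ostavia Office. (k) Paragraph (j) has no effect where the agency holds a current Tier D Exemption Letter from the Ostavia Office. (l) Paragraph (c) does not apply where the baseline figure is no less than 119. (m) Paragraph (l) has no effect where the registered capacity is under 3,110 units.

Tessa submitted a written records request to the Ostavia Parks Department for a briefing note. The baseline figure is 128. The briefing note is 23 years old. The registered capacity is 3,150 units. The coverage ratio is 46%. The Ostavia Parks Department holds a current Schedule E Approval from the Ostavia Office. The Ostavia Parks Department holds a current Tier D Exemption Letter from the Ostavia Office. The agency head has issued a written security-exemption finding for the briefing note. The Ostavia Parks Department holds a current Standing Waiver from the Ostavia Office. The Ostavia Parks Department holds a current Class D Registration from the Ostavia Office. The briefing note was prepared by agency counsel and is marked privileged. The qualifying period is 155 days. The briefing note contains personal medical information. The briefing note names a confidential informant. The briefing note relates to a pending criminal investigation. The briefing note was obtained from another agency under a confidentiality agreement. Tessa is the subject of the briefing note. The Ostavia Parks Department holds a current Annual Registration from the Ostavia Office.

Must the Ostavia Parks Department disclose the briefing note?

All of (a)'s requirements are met (a written security-exemption finding has been issued; the briefing note names a confidential informant). But applying paragraph (e): (e) operates — a current Standing Waiver is held. So (a) is unavailable.
Exception (b) is satisfied on its face — the briefing note relates to a pending investigation; a current Schedule E Approval is held. As to paragraphs (f)–(k): (f) would limit (b) — a current Class D Registration is held — but (g) sets (f) aside: (g) operates against (f): the record's age is 23 years, meeting the 21 years threshold. (h) would limit (g) — Tessa is the subject of the briefing note — but (i) sets (h) aside: (i) applies — the qualifying period is 155 days, meeting the 135 days threshold. (j) would limit (i) — a current Annual Registration is held — but (k) sets (j) aside: (k) operates against (j): a current Tier D Exemption Letter is held. So (b) applies.
All of (c)'s requirements are met (the briefing note contains personal medical information; the briefing note was obtained under a confidentiality agreement). But: (l) is triggered — the baseline figure is 128, meeting the 119 threshold. (m) is not engaged (the registered capacity is 3,150 units, not under 3,110 units), so (l) stands. So (c) is unavailable.
Exception (d) requires that the coverage ratio is no less than 53%; but the coverage ratio is 46%, short of 53%, so (d) is unavailable.

No — exception (b) applies; the Ostavia Parks Department is not required to disclose the briefing note.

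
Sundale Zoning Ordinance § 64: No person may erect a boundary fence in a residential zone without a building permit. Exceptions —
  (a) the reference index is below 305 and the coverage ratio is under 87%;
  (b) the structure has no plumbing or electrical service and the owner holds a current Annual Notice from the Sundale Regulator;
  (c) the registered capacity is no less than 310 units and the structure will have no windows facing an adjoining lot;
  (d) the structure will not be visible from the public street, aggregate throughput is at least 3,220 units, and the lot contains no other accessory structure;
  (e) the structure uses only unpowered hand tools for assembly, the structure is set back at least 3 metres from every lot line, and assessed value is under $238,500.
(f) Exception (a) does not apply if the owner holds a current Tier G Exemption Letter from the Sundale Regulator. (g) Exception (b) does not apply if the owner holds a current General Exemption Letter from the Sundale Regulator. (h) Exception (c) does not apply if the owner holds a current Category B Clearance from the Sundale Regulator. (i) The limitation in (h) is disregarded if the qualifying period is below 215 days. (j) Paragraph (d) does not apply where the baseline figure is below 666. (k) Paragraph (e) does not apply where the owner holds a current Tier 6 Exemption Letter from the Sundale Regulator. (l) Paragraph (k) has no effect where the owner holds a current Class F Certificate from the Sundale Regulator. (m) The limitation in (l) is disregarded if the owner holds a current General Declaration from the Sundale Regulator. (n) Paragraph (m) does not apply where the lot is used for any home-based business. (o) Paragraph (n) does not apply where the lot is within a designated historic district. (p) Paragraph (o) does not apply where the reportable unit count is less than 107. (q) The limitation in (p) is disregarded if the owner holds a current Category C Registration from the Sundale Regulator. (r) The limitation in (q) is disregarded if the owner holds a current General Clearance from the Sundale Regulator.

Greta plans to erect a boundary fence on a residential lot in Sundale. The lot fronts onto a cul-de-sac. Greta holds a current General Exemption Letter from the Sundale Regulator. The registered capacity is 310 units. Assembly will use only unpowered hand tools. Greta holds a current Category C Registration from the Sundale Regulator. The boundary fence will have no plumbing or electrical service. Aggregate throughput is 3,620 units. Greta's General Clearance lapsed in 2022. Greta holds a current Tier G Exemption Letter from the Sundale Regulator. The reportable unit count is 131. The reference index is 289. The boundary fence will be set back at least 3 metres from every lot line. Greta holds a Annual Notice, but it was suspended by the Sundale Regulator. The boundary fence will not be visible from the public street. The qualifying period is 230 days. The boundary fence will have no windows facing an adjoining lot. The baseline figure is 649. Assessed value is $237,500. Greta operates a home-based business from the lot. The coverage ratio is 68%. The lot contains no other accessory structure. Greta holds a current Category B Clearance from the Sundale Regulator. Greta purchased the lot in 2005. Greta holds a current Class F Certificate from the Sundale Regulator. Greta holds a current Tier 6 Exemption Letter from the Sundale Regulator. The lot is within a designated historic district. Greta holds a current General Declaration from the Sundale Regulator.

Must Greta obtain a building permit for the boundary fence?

Yes — Greta must obtain a building permit.

Exception (a) is satisfied on its face — the reference index is 289, below the 305 limit; the coverage ratio is 68%, under the 87% limit. However, paragraph (f) must be considered: (f) is engaged — a current Tier G Exemption Letter is held. (a) is therefore removed.
Exception (b) fails — no current Annual Notice is held.
All of (c)'s requirements are met (the registered capacity is 310 units, meeting the 310 units threshold; no windows face an adjoining lot). But applying paragraphs (h)–(i): (h) operates — a current Category B Clearance is held. (i) is inapplicable (the qualifying period is 230 days, not below 215 days), so (h) stands. Exception (c) does not apply.
All of (d)'s requirements are met (the structure will not be visible from the street; aggregate throughput is 3,620 units, meeting the 3,220 units threshold; the lot has no other accessory structure). But applying paragraph (j): (j) operates — the baseline figure is 649, below the 666 limit. Exception (d) does not apply.
Exception (e) is satisfied on its face — assembly uses only hand tools; the setback is at least 3 m on every side; assessed value is $237,500, under the $238,500 limit. But applying paragraphs (k)–(r): (k) is triggered — a current Tier 6 Exemption Letter is held. (l) would limit (k) — a current Class F Certificate is held — but (m) sets (l) aside: (m) operates against (l): a current General Declaration is held. (n) is triggered (a home-based business operates on the lot), but is displaced by (o): (o) operates — the lot is in a historic district. (p) is not triggered (the reportable unit count is 131, not less than 107), so (o) stands. So (e) is unavailable.
No exception applies. The general rule governs.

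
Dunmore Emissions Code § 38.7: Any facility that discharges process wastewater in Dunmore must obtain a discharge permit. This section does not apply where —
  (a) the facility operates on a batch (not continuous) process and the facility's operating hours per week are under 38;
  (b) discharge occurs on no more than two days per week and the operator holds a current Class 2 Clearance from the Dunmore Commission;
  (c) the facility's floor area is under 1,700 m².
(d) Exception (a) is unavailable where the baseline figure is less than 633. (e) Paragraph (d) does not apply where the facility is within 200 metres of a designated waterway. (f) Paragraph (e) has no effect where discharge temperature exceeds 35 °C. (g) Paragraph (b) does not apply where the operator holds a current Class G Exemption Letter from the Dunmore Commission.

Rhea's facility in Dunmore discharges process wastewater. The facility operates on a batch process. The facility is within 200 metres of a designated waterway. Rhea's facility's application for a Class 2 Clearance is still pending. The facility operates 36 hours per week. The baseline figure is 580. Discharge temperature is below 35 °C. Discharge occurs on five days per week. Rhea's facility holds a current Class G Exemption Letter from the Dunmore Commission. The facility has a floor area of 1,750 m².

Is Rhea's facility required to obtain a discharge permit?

No — exception (a) applies; Rhea's facility is not required to obtain a discharge permit.

All of (a)'s requirements are met (the facility operates on a batch process; the facility's operating hours per week are 36, under the 38 limit). Applying paragraphs (d)–(f): (d) would limit (a) — the baseline figure is 580, less than the 633 limit — but (e) sets (d) aside: (e) operates against (d): the facility is within 200 m of a designated waterway. (f) does not operate here (discharge temperature is below 35 °C), so (e) stands. So (a) applies.
Exception (b) requires that discharge occurs on no more than two days per week; but discharge occurs on five days per week, so (b) is unavailable.
Exception (c) does not apply: the facility's floor area is 1,750 m², not under 1,700 m².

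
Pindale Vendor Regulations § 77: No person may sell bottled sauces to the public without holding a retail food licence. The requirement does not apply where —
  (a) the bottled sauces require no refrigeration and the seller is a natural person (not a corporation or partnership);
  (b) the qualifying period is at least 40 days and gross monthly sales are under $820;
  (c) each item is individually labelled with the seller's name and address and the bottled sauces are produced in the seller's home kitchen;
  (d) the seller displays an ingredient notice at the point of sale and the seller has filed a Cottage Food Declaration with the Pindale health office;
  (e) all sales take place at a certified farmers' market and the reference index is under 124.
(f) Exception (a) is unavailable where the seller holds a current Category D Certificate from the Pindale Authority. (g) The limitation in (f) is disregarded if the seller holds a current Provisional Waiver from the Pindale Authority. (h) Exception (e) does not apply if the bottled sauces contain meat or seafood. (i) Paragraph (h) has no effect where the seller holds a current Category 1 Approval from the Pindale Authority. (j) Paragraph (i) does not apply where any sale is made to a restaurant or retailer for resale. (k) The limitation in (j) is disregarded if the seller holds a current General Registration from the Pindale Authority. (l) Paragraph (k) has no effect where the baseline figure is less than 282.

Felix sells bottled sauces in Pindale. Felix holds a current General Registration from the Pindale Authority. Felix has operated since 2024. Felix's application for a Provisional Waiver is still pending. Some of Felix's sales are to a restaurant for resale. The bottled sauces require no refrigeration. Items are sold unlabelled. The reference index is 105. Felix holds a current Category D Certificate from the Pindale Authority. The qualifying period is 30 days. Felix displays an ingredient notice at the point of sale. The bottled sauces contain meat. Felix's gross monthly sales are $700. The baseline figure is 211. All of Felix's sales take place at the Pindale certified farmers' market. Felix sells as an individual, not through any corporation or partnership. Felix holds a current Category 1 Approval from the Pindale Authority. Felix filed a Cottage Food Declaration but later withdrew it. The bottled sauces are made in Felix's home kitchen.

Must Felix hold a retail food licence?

Exception (a): the bottled sauces are shelf-stable; the seller is a natural person — every condition holds. Turning to paragraphs (f)–(g): (f) is engaged — a current Category D Certificate is held. (g) is not engaged (no current Provisional Waiver is held), so (f) stands. Exception (a) does not apply.
Exception (b) does not apply: the qualifying period is 30 days, short of 40 days.
Exception (c) fails — items are sold unlabelled.
Exception (d) fails — the Cottage Food Declaration was withdrawn.
Exception (e) is satisfied on its face — all sales are at a certified farmers' market; the reference index is 105, under the 124 limit. But applying paragraphs (h)–(l): (h) is engaged — the bottled sauces contain meat. (i) would limit (h) — a current Category 1 Approval is held — but (j) sets (i) aside: (j) is engaged — some sales are to a restaurant for resale. (k) operates (a current General Registration is held), but is set aside by (l): (l) operates — the baseline figure is 211, less than the 282 limit. So (e) is unavailable.
No exception applies. The general rule governs.

Yes — Felix must hold a retail food licence.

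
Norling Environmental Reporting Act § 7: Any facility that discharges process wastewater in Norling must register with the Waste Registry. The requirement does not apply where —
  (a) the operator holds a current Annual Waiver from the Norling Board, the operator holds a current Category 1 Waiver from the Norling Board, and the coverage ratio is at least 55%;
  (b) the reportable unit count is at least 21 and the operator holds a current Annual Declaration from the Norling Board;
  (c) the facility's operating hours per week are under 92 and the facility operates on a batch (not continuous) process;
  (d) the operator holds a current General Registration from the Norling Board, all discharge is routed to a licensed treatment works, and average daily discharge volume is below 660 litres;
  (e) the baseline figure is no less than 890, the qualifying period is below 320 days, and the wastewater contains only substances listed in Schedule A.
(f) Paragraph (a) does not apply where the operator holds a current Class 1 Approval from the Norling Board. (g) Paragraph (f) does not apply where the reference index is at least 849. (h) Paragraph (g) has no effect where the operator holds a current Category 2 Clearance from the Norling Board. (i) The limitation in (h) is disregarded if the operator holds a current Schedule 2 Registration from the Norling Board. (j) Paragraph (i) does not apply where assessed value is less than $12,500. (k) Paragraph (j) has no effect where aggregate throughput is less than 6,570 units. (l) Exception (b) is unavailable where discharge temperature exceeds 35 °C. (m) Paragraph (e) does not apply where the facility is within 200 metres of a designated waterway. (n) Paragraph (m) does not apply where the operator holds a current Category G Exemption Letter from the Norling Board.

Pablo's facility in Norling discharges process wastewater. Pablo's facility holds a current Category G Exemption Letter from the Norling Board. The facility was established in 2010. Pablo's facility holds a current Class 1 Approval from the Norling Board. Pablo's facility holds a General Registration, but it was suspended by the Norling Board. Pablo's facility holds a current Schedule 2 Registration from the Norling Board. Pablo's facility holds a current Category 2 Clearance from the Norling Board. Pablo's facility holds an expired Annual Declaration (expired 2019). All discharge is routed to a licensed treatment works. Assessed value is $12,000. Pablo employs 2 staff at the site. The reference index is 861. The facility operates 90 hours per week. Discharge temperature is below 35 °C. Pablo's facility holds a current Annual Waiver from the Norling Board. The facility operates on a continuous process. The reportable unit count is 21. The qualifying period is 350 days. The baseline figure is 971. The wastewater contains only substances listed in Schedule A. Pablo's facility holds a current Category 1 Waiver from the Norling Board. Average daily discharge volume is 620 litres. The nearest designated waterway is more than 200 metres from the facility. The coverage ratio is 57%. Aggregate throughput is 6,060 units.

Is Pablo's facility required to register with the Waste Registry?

Exception (a): a current Annual Waiver is held; a current Category 1 Waiver is held; the coverage ratio is 57%, meeting the 55% threshold — every condition holds. Applying paragraphs (f)–(k): (f) is engaged (a current Class 1 Approval is held), but is set aside by (g): (g) is triggered — the reference index is 861, meeting the 849 threshold. (h) is engaged (a current Category 2 Clearance is held), but is itself disapplied by (i): (i) applies — a current Schedule 2 Registration is held. (j) would limit (i) — assessed value is $12,000, less than the $12,500 limit — but (k) sets (j) aside: (k) operates against (j): aggregate throughput is 6,060 units, less than the 6,570 units limit. So (a) applies.
Exception (b) does not apply: no current Annual Declaration is held.
Exception (c) does not apply: the facility operates on a continuous process.
Exception (d) requires that the operator holds a current General Registration from the Norling Board; but the General Registration is not current, so (d) is unavailable.
Exception (e) does not apply: the qualifying period is 350 days, not below 320 days.

No — exception (a) applies; Pablo's facility is not required to register with the Waste Registry.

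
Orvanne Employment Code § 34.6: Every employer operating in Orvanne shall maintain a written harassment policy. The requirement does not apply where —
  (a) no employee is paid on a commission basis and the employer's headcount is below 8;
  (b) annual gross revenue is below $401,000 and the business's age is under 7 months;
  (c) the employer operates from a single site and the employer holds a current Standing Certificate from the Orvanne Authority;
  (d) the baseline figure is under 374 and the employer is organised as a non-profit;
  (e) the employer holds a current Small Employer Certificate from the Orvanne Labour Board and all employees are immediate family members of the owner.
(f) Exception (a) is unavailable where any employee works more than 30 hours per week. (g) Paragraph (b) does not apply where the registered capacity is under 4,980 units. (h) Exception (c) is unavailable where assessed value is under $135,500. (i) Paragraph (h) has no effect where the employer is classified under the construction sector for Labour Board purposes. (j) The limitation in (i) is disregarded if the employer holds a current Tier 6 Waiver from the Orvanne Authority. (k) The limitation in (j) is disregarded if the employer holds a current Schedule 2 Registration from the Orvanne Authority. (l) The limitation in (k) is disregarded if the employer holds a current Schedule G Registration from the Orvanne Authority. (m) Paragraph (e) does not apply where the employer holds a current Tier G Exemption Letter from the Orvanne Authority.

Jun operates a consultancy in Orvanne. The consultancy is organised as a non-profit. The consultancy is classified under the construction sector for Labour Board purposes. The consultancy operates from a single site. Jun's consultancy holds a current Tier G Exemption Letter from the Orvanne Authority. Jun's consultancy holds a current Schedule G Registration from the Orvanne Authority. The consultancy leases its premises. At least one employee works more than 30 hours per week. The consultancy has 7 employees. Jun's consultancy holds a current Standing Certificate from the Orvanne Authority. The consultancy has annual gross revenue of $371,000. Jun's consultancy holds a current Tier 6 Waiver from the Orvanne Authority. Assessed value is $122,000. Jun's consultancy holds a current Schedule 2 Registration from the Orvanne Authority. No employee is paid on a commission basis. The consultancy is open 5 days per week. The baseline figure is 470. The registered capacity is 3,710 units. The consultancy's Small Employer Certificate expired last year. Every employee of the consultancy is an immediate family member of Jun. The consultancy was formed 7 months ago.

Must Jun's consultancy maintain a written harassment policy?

All of (a)'s requirements are met (no employee is paid on commission; the employer's headcount is 7, below the 8 limit). Turning to paragraph (f): (f) operates — at least one employee exceeds 30 hours/week. (a) is therefore removed.
Exception (b) does not apply: the business's age is 7 months, not under 7 months.
Exception (c): the employer operates from a single site; a current Standing Certificate is held — every condition holds. But: (h) operates against (c): assessed value is $122,000, under the $135,500 limit. (i) is engaged (the consultancy is classified under the construction sector), but is overridden by (j): (j) operates against (i): a current Tier 6 Waiver is held. (k) would limit (j) — a current Schedule 2 Registration is held — but (l) sets (k) aside: (l) operates against (k): a current Schedule G Registration is held. Exception (c) does not apply.
Exception (d) does not apply: the baseline figure is 470, not under 374.
Exception (e) does not apply: the Small Employer Certificate has expired.
None of the exceptions is available; § 34.6 applies in full.

Yes — Jun's consultancy must maintain a written harassment policy.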